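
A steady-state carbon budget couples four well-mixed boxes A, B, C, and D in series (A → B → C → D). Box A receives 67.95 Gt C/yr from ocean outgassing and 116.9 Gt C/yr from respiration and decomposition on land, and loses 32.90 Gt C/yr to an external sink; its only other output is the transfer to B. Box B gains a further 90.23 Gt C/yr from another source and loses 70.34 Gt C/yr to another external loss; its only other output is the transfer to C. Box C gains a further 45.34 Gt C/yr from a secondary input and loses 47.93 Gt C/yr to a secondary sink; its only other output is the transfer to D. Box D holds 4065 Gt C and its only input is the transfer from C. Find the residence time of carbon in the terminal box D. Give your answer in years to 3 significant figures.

24.0 yr

Box A: F(A→B) = (67.95 + 116.9) − 32.90 = 151.95 Gt C/yr.
Box B: F(B→C) = (151.95 + 90.23) − 70.34 = 171.84 Gt C/yr.
Box C: F(C→D) = (171.84 + 45.34) − 47.93 = 169.25 Gt C/yr.
Box D throughput = its input = 169.25 Gt C/yr; τ = 4065 / 169.25 = 24.02 yr.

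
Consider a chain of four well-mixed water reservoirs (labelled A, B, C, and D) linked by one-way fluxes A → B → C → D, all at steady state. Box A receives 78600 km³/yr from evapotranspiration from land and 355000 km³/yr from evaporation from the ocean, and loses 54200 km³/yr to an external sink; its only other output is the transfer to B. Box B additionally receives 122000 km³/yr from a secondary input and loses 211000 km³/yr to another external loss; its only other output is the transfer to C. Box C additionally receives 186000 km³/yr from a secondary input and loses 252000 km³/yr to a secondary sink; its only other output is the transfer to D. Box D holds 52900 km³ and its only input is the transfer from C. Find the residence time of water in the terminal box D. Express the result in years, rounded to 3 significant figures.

0.236 yr

Box A: F(A→B) = (78600 + 355000) − 54200 = 379400 km³/yr.
Box B: F(B→C) = (379400 + 122000) − 211000 = 290400 km³/yr.
Box C: F(C→D) = (290400 + 186000) − 252000 = 224400 km³/yr.
Box D throughput = its input = 224400 km³/yr; τ = 52900 / 224400 = 0.2357 yr.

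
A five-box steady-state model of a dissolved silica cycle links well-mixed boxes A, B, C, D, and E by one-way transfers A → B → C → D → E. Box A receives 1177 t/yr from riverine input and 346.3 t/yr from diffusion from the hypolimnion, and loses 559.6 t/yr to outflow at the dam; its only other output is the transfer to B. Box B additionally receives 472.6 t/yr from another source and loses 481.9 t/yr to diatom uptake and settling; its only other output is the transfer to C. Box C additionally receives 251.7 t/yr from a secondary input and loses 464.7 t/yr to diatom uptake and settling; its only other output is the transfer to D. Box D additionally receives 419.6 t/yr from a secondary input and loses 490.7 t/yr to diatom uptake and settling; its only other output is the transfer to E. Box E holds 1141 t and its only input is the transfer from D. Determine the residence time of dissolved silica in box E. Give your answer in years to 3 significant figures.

1.70 yr

Box A: F(A→B) = (1177 + 346.3) − 559.6 = 963.70 t/yr.
Box B: F(B→C) = (963.70 + 472.6) − 481.9 = 954.40 t/yr.
Box C: F(C→D) = (954.40 + 251.7) − 464.7 = 741.40 t/yr.
Box D: F(D→E) = (741.40 + 419.6) − 490.7 = 670.30 t/yr.
Box E throughput = its input = 670.30 t/yr; τ = 1141 / 670.30 = 1.702 yr.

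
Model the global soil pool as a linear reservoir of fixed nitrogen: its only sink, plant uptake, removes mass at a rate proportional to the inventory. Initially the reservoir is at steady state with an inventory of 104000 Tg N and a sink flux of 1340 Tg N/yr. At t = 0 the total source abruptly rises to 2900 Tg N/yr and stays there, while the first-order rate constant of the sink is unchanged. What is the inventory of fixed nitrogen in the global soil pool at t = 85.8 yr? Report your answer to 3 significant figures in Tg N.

The sink rate constant is k = F₀/M₀ = 1340/104000 = 0.01288 yr⁻¹.
Solving dM/dt = F₁ − kM with M(0) = M₀ gives M(t) = F₁/k + (M₀ − F₁/k)·e^(−kt).
F₁/k = 2900/0.01288 = 225070 Tg N; kt = 0.01288 × 85.8 = 1.105, e^(−kt) = 0.3310.
M(85.8) = 225070 + (104000 − 225070) × 0.3310 = 225070 − 40080 = 184990 Tg N.

185000 Tg N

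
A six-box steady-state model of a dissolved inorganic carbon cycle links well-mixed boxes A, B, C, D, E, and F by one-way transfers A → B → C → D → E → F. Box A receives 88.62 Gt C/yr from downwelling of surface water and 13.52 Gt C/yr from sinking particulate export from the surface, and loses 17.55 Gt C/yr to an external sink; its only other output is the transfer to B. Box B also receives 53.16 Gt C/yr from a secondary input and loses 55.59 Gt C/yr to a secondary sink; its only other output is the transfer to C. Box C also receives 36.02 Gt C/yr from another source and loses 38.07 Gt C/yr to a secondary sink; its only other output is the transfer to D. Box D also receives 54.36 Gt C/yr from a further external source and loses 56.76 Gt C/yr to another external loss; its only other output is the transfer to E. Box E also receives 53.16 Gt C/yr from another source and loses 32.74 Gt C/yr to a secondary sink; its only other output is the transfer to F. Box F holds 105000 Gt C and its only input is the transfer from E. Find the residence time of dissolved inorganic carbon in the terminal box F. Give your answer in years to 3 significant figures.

1070 yr

Box A: F(A→B) = (88.62 + 13.52) − 17.55 = 84.590 Gt C/yr.
Box B: F(B→C) = (84.590 + 53.16) − 55.59 = 82.160 Gt C/yr.
Box C: F(C→D) = (82.160 + 36.02) − 38.07 = 80.110 Gt C/yr.
Box D: F(D→E) = (80.110 + 54.36) − 56.76 = 77.710 Gt C/yr.
Box E: F(E→F) = (77.710 + 53.16) − 32.74 = 98.130 Gt C/yr.
Box F throughput = its input = 98.130 Gt C/yr; τ = 105000 / 98.130 = 1070 yr.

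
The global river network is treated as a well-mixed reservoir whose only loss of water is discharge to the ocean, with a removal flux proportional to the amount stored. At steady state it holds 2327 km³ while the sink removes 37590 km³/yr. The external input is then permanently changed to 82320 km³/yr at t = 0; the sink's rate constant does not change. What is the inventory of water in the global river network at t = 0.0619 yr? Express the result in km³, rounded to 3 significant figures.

4080 km³

τ = M₀/F₀ = 2327/37590 = 0.06190 yr; rate constant k = 1/τ.
New steady state M_∞ = F₁/k = F₁·τ = 82320 × 0.06190 = 5096.0 km³.
M(t) = M_∞ + (M₀ − M_∞)·e^(−t/τ); t/τ = 0.0619/0.06190 = 0.9999, so e^(−t/τ) = 0.3679.
M(t) = 5096.0 − 2769 × 0.3679 = 4077.3 km³.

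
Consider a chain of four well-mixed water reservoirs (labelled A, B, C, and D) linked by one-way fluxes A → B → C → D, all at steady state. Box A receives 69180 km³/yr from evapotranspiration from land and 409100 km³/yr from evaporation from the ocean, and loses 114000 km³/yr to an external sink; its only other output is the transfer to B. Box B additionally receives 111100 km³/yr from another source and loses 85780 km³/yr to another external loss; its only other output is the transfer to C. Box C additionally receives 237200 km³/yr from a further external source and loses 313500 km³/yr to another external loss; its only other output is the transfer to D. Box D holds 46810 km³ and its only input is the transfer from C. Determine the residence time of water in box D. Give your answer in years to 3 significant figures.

0.149 yr

Box A: F(A→B) = (69180 + 409100) − 114000 = 364280 km³/yr.
Box B: F(B→C) = (364280 + 111100) − 85780 = 389600 km³/yr.
Box C: F(C→D) = (389600 + 237200) − 313500 = 313300 km³/yr.
Box D throughput = its input = 313300 km³/yr; τ = 46810 / 313300 = 0.1494 yr.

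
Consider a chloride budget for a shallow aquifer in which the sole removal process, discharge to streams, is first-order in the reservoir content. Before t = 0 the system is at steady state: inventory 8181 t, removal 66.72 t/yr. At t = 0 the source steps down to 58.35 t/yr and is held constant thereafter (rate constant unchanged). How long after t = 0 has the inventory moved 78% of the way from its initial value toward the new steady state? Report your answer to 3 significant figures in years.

τ = M₀/F₀ = 8181/66.72 = 122.6 yr.
The remaining gap fraction is e^(−t/τ); 78% covered ⇒ e^(−t/τ) = 0.220.
t = −τ ln(0.220) = 122.6 × 1.514 = 185.7 yr.

186 yr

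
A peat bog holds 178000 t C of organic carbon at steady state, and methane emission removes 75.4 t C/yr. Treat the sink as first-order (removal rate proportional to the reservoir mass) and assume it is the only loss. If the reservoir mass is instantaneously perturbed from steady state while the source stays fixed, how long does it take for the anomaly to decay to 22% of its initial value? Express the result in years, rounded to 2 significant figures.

3600 yr

For a linear reservoir the anomaly decays as exp(−t/τ) with τ = M/F = 178000/75.4 = 2361 yr.
exp(−t/τ) = 0.22 ⇒ t = −τ ln(0.22) = 2361 × 1.514 = 3574 yr.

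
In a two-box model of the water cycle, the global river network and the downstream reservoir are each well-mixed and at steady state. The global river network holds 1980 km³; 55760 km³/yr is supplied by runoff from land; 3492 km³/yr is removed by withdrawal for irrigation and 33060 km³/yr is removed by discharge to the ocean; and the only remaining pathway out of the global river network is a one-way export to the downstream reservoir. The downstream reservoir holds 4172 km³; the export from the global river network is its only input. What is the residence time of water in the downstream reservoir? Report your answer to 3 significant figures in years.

0.217 yr

Balance the global river network: ΣF_in = 55760 km³/yr.
Export to the downstream reservoir = ΣF_in − (3492 + 33060) = 19208 km³/yr.
At steady state the output of the downstream reservoir equals its input, 19208 km³/yr.
τ = M / F = 4172 / 19208 = 0.2172 yr.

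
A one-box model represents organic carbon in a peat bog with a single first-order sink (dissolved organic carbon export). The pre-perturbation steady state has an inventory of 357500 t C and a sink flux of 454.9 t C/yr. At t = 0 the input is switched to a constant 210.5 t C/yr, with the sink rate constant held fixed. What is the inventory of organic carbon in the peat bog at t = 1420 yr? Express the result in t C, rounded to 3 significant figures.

τ = M₀/F₀ = 357500/454.9 = 785.9 yr; rate constant k = 1/τ.
New steady state M_∞ = F₁/k = F₁·τ = 210.5 × 785.9 = 165430 t C.
M(t) = M_∞ + (M₀ − M_∞)·e^(−t/τ); t/τ = 1420/785.9 = 1.807, so e^(−t/τ) = 0.1642.
M(t) = 165430 + 192100 × 0.1642 = 196960 t C.

197000 t C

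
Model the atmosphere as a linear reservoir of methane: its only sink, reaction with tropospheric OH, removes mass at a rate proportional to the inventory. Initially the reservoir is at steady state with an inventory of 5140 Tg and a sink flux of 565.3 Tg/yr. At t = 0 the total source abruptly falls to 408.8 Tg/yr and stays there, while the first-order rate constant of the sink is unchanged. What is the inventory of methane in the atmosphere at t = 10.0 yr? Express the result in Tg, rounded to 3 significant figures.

4190 Tg

The sink rate constant is k = F₀/M₀ = 565.3/5140 = 0.1100 yr⁻¹.
Solving dM/dt = F₁ − kM with M(0) = M₀ gives M(t) = F₁/k + (M₀ − F₁/k)·e^(−kt).
F₁/k = 408.8/0.1100 = 3717.0 Tg; kt = 0.1100 × 10.0 = 1.100, e^(−kt) = 0.3329.
M(10.0) = 3717.0 + (5140 − 3717.0) × 0.3329 = 3717.0 + 473.8 = 4190.8 Tg.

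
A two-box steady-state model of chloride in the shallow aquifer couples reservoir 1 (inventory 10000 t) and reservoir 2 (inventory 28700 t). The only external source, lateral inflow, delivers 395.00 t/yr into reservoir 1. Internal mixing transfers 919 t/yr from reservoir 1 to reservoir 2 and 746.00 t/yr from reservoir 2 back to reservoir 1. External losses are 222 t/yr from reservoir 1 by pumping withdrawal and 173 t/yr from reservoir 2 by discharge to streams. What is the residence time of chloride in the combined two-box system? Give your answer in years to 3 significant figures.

Treat the two boxes together as one reservoir: the mixing fluxes between them are internal recycling, so τ = ΣM / Σ(external losses).
M_total = 10000 + 28700 = 38700 t.
ΣF_external_out = 222 + 173 = 395.00 t/yr.
τ = M_total / ΣF_ext = 38700 / 395.00 = 97.97 yr.

98.0 yr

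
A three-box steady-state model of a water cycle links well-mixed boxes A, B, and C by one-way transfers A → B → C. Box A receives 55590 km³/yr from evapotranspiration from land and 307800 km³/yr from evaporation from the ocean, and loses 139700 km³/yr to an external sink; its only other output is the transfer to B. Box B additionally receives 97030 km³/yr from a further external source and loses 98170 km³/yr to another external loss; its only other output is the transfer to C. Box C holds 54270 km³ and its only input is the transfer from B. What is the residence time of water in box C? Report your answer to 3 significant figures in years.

0.244 yr

Box A: F(A→B) = (55590 + 307800) − 139700 = 223690 km³/yr.
Box B: F(B→C) = (223690 + 97030) − 98170 = 222550 km³/yr.
Box C throughput = its input = 222550 km³/yr; τ = 54270 / 222550 = 0.2439 yr.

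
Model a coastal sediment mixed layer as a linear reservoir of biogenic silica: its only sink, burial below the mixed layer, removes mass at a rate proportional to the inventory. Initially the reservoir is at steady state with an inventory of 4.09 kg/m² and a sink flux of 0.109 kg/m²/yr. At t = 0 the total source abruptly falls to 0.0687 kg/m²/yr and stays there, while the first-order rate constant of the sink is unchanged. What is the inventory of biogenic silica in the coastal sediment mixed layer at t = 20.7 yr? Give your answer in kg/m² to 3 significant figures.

The sink rate constant is k = F₀/M₀ = 0.109/4.09 = 0.02665 yr⁻¹.
Solving dM/dt = F₁ − kM with M(0) = M₀ gives M(t) = F₁/k + (M₀ − F₁/k)·e^(−kt).
F₁/k = 0.0687/0.02665 = 2.5778 kg/m²; kt = 0.02665 × 20.7 = 0.5517, e^(−kt) = 0.5760.
M(20.7) = 2.5778 + (4.09 − 2.5778) × 0.5760 = 2.5778 + 0.8710 = 3.4488 kg/m².

3.45 kg/m²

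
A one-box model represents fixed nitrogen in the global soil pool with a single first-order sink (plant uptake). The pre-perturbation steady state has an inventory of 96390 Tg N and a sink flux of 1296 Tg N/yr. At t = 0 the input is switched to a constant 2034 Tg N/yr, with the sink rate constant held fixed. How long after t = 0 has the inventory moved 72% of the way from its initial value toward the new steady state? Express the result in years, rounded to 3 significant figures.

94.7 yr

τ = M₀/F₀ = 96390/1296 = 74.38 yr.
The remaining gap fraction is e^(−t/τ); 72% covered ⇒ e^(−t/τ) = 0.280.
t = −τ ln(0.280) = 74.38 × 1.273 = 94.68 yr.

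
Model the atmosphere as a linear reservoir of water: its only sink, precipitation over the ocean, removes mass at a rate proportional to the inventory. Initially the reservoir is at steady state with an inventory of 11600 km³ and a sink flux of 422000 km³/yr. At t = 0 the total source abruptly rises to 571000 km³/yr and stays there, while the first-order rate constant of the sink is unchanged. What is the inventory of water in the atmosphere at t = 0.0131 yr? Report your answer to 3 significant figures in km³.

13200 km³

The sink rate constant is k = F₀/M₀ = 422000/11600 = 36.38 yr⁻¹.
Solving dM/dt = F₁ − kM with M(0) = M₀ gives M(t) = F₁/k + (M₀ − F₁/k)·e^(−kt).
F₁/k = 571000/36.38 = 15696 km³; kt = 36.38 × 0.0131 = 0.4766, e^(−kt) = 0.6209.
M(0.0131) = 15696 + (11600 − 15696) × 0.6209 = 15696 − 2543 = 13153 km³.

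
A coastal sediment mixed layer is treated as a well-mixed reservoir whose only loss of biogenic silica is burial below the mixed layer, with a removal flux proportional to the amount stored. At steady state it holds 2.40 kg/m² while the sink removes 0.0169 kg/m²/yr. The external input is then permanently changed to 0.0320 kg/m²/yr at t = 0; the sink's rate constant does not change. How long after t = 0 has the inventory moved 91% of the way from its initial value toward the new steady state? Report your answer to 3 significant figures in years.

τ = M₀/F₀ = 2.40/0.0169 = 142.0 yr.
The remaining gap fraction is e^(−t/τ); 91% covered ⇒ e^(−t/τ) = 0.0900.
t = −τ ln(0.0900) = 142.0 × 2.408 = 342.0 yr.

342 yr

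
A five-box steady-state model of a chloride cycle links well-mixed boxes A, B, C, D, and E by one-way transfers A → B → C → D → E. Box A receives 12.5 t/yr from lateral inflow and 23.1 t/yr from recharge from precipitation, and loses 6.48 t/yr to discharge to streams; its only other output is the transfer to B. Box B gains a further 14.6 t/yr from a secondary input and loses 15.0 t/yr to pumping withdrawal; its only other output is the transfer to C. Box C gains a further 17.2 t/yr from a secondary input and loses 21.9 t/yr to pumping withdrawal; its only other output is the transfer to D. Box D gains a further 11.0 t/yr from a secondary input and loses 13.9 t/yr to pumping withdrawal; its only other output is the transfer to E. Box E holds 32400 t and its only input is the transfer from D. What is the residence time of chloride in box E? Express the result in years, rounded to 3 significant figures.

1530 yr

Box A: F(A→B) = (12.5 + 23.1) − 6.48 = 29.120 t/yr.
Box B: F(B→C) = (29.120 + 14.6) − 15.0 = 28.720 t/yr.
Box C: F(C→D) = (28.720 + 17.2) − 21.9 = 24.020 t/yr.
Box D: F(D→E) = (24.020 + 11.0) − 13.9 = 21.120 t/yr.
Box E throughput = its input = 21.120 t/yr; τ = 32400 / 21.120 = 1534 yr.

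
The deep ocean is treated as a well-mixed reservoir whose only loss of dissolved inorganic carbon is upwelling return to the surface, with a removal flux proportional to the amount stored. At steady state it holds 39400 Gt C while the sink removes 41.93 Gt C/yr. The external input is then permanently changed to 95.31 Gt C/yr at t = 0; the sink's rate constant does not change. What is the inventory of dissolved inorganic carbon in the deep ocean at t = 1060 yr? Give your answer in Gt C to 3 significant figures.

τ = M₀/F₀ = 39400/41.93 = 939.7 yr; rate constant k = 1/τ.
New steady state M_∞ = F₁/k = F₁·τ = 95.31 × 939.7 = 89559 Gt C.
M(t) = M_∞ + (M₀ − M_∞)·e^(−t/τ); t/τ = 1060/939.7 = 1.128, so e^(−t/τ) = 0.3237.
M(t) = 89559 − 50160 × 0.3237 = 73325 Gt C.

73300 Gt C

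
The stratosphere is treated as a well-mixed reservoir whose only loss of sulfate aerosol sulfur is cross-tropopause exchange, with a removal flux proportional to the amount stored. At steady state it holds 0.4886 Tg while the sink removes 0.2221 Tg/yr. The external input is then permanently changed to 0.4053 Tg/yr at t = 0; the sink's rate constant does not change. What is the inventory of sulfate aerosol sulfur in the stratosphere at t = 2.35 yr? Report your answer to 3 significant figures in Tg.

τ = M₀/F₀ = 0.4886/0.2221 = 2.200 yr; rate constant k = 1/τ.
New steady state M_∞ = F₁/k = F₁·τ = 0.4053 × 2.200 = 0.89162 Tg.
M(t) = M_∞ + (M₀ − M_∞)·e^(−t/τ); t/τ = 2.35/2.200 = 1.068, so e^(−t/τ) = 0.3436.
M(t) = 0.89162 − 0.4030 × 0.3436 = 0.75314 Tg.

0.753 Tg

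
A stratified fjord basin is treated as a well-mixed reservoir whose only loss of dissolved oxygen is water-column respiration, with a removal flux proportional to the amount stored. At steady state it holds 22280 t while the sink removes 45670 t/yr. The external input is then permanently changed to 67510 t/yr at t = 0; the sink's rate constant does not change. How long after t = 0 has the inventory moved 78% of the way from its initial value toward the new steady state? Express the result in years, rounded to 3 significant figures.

τ = M₀/F₀ = 22280/45670 = 0.4878 yr.
The remaining gap fraction is e^(−t/τ); 78% covered ⇒ e^(−t/τ) = 0.220.
t = −τ ln(0.220) = 0.4878 × 1.514 = 0.7387 yr.

0.739 yr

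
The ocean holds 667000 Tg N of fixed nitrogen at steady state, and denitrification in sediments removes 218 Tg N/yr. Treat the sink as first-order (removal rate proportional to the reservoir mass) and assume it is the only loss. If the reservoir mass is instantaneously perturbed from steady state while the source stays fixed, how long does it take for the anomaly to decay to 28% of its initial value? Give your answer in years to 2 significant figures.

For a linear reservoir the anomaly decays as exp(−t/τ) with τ = M/F = 667000/218 = 3060 yr.
exp(−t/τ) = 0.28 ⇒ t = −τ ln(0.28) = 3060 × 1.273 = 3895 yr.

3900 yr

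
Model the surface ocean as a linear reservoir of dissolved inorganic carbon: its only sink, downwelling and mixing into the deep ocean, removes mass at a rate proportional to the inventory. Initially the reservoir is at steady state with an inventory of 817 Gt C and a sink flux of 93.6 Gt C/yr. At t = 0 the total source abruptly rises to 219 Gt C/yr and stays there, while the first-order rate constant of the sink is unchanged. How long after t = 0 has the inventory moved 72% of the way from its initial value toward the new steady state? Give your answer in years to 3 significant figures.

τ = M₀/F₀ = 817/93.6 = 8.729 yr.
The remaining gap fraction is e^(−t/τ); 72% covered ⇒ e^(−t/τ) = 0.280.
t = −τ ln(0.280) = 8.729 × 1.273 = 11.11 yr.

11.1 yr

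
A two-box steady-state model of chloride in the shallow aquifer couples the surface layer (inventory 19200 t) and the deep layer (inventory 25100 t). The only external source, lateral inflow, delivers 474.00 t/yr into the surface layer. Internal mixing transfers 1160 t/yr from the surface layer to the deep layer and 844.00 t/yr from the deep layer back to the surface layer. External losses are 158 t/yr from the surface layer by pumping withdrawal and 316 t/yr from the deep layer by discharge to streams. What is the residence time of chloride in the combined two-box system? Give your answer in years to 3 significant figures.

93.5 yr

For the system as a whole, the A↔B exchange is internal and contributes nothing to the throughput; only the external sinks remove mass.
M_total = 19200 + 25100 = 44300 t.
ΣF_external_out = 158 + 316 = 474.00 t/yr.
τ = M_total / ΣF_ext = 44300 / 474.00 = 93.46 yr.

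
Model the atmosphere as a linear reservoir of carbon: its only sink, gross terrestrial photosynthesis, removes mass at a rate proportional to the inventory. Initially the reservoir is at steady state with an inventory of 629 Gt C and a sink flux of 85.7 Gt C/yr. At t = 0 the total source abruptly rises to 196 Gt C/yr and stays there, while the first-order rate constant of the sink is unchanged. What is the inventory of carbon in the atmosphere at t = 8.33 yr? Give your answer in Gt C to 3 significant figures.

Residence time τ = M₀/F₀ = 7.340 yr. The eventual steady state is M_∞ = M₀·(F₁/F₀) = 629 × 196/85.7 = 1438.6 Gt C.
The anomaly ΔM(t) = M(t) − M_∞ decays as ΔM₀·e^(−t/τ) with ΔM₀ = 629 − 1438.6 = −809.6 Gt C.
At t = 8.33 yr, e^(−t/τ) = e^(−1.135) = 0.3214, so ΔM = −260.2 Gt C and M = 1438.6 − 260.2 = 1178.3 Gt C.

1180 Gt C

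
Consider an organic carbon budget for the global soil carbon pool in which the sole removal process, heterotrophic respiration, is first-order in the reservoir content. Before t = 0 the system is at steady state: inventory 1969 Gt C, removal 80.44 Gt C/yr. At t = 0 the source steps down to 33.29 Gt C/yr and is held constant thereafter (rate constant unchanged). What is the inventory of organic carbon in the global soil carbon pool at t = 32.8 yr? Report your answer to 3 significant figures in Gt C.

Residence time τ = M₀/F₀ = 24.48 yr. The eventual steady state is M_∞ = M₀·(F₁/F₀) = 1969 × 33.29/80.44 = 814.87 Gt C.
The anomaly ΔM(t) = M(t) − M_∞ decays as ΔM₀·e^(−t/τ) with ΔM₀ = 1969 − 814.87 = 1154 Gt C.
At t = 32.8 yr, e^(−t/τ) = e^(−1.340) = 0.2618, so ΔM = 302.2 Gt C and M = 814.87 + 302.2 = 1117.1 Gt C.

1120 Gt C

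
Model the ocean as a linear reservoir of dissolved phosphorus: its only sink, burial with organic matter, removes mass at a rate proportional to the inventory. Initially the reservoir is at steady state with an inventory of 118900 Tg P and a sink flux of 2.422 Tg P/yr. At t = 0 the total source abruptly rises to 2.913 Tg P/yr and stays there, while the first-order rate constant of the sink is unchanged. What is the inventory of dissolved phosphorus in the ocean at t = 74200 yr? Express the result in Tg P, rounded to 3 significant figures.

τ = M₀/F₀ = 118900/2.422 = 49090 yr; rate constant k = 1/τ.
New steady state M_∞ = F₁/k = F₁·τ = 2.913 × 49090 = 143000 Tg P.
M(t) = M_∞ + (M₀ − M_∞)·e^(−t/τ); t/τ = 74200/49090 = 1.511, so e^(−t/τ) = 0.2206.
M(t) = 143000 − 24100 × 0.2206 = 137690 Tg P.

138000 Tg P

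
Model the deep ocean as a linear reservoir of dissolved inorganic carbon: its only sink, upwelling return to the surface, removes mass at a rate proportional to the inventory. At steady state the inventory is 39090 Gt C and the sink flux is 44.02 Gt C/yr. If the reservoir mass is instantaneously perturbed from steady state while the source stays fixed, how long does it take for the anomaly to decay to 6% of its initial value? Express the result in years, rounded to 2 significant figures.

2500 yr

For a linear reservoir the anomaly decays as exp(−t/τ) with τ = M/F = 39090/44.02 = 888.0 yr.
exp(−t/τ) = 0.06 ⇒ t = −τ ln(0.06) = 888.0 × 2.813 = 2498 yr.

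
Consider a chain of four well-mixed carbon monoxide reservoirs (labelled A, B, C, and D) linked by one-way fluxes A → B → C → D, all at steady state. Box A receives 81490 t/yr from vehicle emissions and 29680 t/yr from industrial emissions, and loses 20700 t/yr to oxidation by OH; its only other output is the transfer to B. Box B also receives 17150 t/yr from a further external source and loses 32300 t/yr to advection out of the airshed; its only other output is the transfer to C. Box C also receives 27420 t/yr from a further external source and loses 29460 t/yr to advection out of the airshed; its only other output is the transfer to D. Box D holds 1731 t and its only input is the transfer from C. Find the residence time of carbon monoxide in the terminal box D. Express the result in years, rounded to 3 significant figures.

Box A: F(A→B) = (81490 + 29680) − 20700 = 90470 t/yr.
Box B: F(B→C) = (90470 + 17150) − 32300 = 75320 t/yr.
Box C: F(C→D) = (75320 + 27420) − 29460 = 73280 t/yr.
Box D throughput = its input = 73280 t/yr; τ = 1731 / 73280 = 0.02362 yr.

0.0236 yr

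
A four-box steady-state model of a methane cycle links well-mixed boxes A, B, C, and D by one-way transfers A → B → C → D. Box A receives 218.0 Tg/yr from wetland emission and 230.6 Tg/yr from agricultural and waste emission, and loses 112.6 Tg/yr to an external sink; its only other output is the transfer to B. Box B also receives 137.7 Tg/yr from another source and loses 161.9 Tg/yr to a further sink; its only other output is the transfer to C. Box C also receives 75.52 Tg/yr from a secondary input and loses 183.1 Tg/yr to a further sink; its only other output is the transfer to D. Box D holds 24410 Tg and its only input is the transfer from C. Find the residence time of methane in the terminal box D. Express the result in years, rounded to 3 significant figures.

120 yr

Box A: F(A→B) = (218.0 + 230.6) − 112.6 = 336.00 Tg/yr.
Box B: F(B→C) = (336.00 + 137.7) − 161.9 = 311.80 Tg/yr.
Box C: F(C→D) = (311.80 + 75.52) − 183.1 = 204.22 Tg/yr.
Box D throughput = its input = 204.22 Tg/yr; τ = 24410 / 204.22 = 119.5 yr.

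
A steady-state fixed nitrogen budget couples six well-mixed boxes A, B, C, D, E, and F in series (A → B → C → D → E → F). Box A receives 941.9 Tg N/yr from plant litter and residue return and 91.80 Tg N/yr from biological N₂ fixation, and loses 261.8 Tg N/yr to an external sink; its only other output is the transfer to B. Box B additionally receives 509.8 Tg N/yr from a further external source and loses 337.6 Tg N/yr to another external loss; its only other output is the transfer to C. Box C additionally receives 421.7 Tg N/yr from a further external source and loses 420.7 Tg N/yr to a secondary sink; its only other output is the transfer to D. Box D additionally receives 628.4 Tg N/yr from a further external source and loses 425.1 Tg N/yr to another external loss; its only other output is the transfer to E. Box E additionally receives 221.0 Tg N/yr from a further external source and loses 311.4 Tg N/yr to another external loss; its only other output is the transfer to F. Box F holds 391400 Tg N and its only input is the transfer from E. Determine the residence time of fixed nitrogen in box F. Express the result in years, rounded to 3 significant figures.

Box A: F(A→B) = (941.9 + 91.80) − 261.8 = 771.90 Tg N/yr.
Box B: F(B→C) = (771.90 + 509.8) − 337.6 = 944.10 Tg N/yr.
Box C: F(C→D) = (944.10 + 421.7) − 420.7 = 945.10 Tg N/yr.
Box D: F(D→E) = (945.10 + 628.4) − 425.1 = 1148.4 Tg N/yr.
Box E: F(E→F) = (1148.4 + 221.0) − 311.4 = 1058.0 Tg N/yr.
Box F throughput = its input = 1058.0 Tg N/yr; τ = 391400 / 1058.0 = 369.9 yr.

370 yr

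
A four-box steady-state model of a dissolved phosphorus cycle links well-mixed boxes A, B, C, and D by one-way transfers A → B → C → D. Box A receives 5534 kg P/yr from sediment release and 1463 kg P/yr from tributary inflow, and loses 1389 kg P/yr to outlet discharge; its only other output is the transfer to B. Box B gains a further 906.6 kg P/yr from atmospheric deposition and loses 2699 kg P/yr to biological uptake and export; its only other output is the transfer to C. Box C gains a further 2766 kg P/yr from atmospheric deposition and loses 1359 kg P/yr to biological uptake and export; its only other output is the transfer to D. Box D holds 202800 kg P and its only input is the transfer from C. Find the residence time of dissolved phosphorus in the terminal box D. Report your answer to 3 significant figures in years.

38.8 yr

Box A: F(A→B) = (5534 + 1463) − 1389 = 5608.0 kg P/yr.
Box B: F(B→C) = (5608.0 + 906.6) − 2699 = 3815.6 kg P/yr.
Box C: F(C→D) = (3815.6 + 2766) − 1359 = 5222.6 kg P/yr.
Box D throughput = its input = 5222.6 kg P/yr; τ = 202800 / 5222.6 = 38.83 yr.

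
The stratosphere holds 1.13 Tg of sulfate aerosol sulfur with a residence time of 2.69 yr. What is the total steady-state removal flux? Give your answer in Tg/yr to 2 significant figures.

0.42 Tg/yr

F = M / τ = 1.13 / 2.69 = 0.4201 Tg/yr.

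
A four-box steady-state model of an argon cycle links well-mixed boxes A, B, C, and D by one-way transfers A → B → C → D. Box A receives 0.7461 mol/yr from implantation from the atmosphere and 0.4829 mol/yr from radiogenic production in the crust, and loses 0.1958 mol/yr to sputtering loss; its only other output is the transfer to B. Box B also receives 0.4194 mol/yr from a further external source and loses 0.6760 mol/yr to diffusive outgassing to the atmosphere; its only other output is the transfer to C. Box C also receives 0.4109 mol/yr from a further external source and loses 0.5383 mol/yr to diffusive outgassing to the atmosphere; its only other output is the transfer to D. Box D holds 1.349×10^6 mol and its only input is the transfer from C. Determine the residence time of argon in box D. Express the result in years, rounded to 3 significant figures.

Box A: F(A→B) = (0.7461 + 0.4829) − 0.1958 = 1.0332 mol/yr.
Box B: F(B→C) = (1.0332 + 0.4194) − 0.6760 = 0.77660 mol/yr.
Box C: F(C→D) = (0.77660 + 0.4109) − 0.5383 = 0.64920 mol/yr.
Box D throughput = its input = 0.64920 mol/yr; τ = 1.349×10^6 / 0.64920 = 2.078×10^6 yr.

2.08×10^6 yr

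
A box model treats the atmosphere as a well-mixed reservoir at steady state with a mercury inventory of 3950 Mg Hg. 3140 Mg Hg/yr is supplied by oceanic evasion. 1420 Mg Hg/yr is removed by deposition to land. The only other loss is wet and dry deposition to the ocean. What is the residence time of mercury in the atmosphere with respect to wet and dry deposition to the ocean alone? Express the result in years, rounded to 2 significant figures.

At steady state ΣF_in = ΣF_out.
ΣF_in = 3140.0 Mg Hg/yr.
Wet and dry deposition to the ocean flux = ΣF_in − (1420) = 3140.0 − 1420 = 1720 Mg Hg/yr.
τ = M / F = 3950 / 1720 = 2.297 yr.

2.3 yr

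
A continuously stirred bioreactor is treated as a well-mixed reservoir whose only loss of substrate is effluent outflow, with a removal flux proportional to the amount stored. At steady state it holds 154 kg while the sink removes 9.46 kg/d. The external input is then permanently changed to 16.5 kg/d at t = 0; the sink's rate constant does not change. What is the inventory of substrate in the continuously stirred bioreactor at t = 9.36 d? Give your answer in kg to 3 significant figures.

204 kg

The sink rate constant is k = F₀/M₀ = 9.46/154 = 0.06143 d⁻¹.
Solving dM/dt = F₁ − kM with M(0) = M₀ gives M(t) = F₁/k + (M₀ − F₁/k)·e^(−kt).
F₁/k = 16.5/0.06143 = 268.60 kg; kt = 0.06143 × 9.36 = 0.5750, e^(−kt) = 0.5627.
M(9.36) = 268.60 + (154 − 268.60) × 0.5627 = 268.60 − 64.49 = 204.11 kg.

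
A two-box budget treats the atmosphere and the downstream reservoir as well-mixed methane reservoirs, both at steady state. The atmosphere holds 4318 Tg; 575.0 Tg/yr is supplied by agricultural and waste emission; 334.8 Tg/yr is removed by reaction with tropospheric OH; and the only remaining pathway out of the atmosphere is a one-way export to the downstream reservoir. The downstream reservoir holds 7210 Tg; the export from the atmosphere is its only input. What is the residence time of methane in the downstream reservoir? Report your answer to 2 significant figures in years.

30 yr

Balance the atmosphere: ΣF_in = 575.00 Tg/yr.
Export to the downstream reservoir = ΣF_in − (334.8) = 240.20 Tg/yr.
At steady state the output of the downstream reservoir equals its input, 240.20 Tg/yr.
τ = M / F = 7210 / 240.20 = 30.02 yr.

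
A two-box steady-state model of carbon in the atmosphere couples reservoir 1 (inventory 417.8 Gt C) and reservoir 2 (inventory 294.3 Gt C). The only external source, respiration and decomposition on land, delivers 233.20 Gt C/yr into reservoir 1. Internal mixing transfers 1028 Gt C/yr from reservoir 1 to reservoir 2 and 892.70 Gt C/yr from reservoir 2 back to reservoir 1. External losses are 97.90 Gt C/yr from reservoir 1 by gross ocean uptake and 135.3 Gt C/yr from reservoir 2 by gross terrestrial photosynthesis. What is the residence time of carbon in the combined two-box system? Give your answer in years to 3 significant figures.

For the system as a whole, the A↔B exchange is internal and contributes nothing to the throughput; only the external sinks remove mass.
M_total = 417.8 + 294.3 = 712.10 Gt C.
ΣF_external_out = 97.90 + 135.3 = 233.20 Gt C/yr.
τ = M_total / ΣF_ext = 712.10 / 233.20 = 3.054 yr.

3.05 yr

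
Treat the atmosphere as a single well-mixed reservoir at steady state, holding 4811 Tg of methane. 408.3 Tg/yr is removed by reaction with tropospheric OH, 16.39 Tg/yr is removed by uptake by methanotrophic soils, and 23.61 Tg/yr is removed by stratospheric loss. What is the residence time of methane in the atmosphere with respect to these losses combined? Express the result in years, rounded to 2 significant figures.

11 yr

Total removal = 408.3 + 16.39 + 23.61 = 448.30 Tg/yr.
τ = M / ΣF_out = 4811 / 448.30 = 10.73 yr.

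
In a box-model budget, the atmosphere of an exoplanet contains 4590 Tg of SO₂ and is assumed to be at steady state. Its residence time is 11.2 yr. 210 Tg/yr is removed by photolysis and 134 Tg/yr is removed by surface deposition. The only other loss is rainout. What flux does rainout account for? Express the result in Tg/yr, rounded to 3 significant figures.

Total removal F = M/τ = 4590 / 11.2 = 409.8 Tg/yr.
Rainout = F − (210 + 134) = 409.8 − 344.0 = 65.82 Tg/yr.

65.8 Tg/yr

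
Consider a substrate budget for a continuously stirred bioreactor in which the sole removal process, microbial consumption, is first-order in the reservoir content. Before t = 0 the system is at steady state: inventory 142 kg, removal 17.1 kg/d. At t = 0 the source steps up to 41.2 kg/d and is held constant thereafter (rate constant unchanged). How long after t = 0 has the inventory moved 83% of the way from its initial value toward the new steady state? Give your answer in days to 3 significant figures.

14.7 d

τ = M₀/F₀ = 142/17.1 = 8.304 d.
The remaining gap fraction is e^(−t/τ); 83% covered ⇒ e^(−t/τ) = 0.170.
t = −τ ln(0.170) = 8.304 × 1.772 = 14.71 d.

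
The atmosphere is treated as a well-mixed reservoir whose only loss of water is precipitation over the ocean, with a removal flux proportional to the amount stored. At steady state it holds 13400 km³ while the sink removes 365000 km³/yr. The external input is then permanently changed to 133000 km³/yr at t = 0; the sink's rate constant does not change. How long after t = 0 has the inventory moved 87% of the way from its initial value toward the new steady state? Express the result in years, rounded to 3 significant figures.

τ = M₀/F₀ = 13400/365000 = 0.03671 yr.
The remaining gap fraction is e^(−t/τ); 87% covered ⇒ e^(−t/τ) = 0.130.
t = −τ ln(0.130) = 0.03671 × 2.040 = 0.07490 yr.

0.0749 yr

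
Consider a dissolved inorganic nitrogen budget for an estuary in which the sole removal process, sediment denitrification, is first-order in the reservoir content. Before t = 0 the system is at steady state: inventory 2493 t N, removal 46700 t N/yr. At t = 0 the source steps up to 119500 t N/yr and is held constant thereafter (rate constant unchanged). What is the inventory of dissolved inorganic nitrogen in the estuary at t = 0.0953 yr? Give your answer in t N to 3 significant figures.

The sink rate constant is k = F₀/M₀ = 46700/2493 = 18.73 yr⁻¹.
Solving dM/dt = F₁ − kM with M(0) = M₀ gives M(t) = F₁/k + (M₀ − F₁/k)·e^(−kt).
F₁/k = 119500/18.73 = 6379.3 t N; kt = 18.73 × 0.0953 = 1.785, e^(−kt) = 0.1678.
M(0.0953) = 6379.3 + (2493 − 6379.3) × 0.1678 = 6379.3 − 652.0 = 5727.3 t N.

5730 t N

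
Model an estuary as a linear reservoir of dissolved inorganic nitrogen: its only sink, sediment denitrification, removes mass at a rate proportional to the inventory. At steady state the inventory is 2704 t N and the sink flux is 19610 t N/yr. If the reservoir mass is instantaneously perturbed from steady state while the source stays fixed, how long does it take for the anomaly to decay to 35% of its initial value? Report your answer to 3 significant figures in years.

For a linear reservoir the anomaly decays as exp(−t/τ) with τ = M/F = 2704/19610 = 0.1379 yr.
exp(−t/τ) = 0.35 ⇒ t = −τ ln(0.35) = 0.1379 × 1.050 = 0.1448 yr.

0.145 yr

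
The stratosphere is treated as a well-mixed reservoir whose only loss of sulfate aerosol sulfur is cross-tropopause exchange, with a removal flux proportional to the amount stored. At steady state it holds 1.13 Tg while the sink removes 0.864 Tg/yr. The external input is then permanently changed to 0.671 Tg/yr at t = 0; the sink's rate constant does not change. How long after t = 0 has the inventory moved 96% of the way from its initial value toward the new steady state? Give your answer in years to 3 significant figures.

τ = M₀/F₀ = 1.13/0.864 = 1.308 yr.
The remaining gap fraction is e^(−t/τ); 96% covered ⇒ e^(−t/τ) = 0.0400.
t = −τ ln(0.0400) = 1.308 × 3.219 = 4.210 yr.

4.21 yr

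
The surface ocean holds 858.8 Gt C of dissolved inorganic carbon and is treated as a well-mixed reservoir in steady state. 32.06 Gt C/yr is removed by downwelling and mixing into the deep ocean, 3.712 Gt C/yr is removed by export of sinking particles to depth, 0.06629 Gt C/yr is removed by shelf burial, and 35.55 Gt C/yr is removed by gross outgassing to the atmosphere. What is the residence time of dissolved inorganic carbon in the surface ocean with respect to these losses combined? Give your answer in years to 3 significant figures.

Total removal = 32.06 + 3.712 + 0.06629 + 35.55 = 71.388 Gt C/yr.
τ = M / ΣF_out = 858.8 / 71.388 = 12.03 yr.

12.0 yr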